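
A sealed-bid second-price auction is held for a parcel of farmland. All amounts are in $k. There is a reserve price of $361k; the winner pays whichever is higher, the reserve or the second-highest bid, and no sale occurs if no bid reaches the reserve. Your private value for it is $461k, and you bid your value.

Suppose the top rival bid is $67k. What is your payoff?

Your bid $461k is the highest and exceeds the reserve.
Price = max(second-highest bid, reserve) = max($67k, $361k) = $361k.
Payoff = $461k − $361k = $100k.

$100k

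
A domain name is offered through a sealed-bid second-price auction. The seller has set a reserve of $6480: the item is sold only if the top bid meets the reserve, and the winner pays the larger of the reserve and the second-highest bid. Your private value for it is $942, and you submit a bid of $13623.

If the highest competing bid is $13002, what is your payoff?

Your bid $13623 is the highest and exceeds the reserve.
Price = max(second-highest bid, reserve) = max($13002, $6480) = $13002.
Payoff = $942 − $13002 = −$12060.

−$12060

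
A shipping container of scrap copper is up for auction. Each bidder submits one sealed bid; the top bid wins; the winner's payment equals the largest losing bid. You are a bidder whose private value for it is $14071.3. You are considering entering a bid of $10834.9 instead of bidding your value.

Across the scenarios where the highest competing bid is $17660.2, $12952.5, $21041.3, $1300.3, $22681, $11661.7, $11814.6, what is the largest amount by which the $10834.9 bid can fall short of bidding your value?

$17660.2: same outcome either way → loss $0.
$12952.5: truthful gives $1118.8, deviation gives $0 → loss $1118.8.
$21041.3: same outcome either way → loss $0.
$1300.3: same outcome either way → loss $0.
$22681: same outcome either way → loss $0.
$11661.7: truthful gives $2409.6, deviation gives $0 → loss $2409.6.
$11814.6: truthful gives $2256.7, deviation gives $0 → loss $2256.7.
Maximum loss: $2409.6.

$2409.6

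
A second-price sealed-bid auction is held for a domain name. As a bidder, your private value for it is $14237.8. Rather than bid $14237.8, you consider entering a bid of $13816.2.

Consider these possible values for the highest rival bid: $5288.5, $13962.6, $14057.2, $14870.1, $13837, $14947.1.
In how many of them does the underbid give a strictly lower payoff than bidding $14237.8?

The deviation hurts exactly when the highest competing bid lies strictly between $13816.2 and $14237.8 — underbidding then forfeits a profitable win.
$5288.5: below both → same outcome either way.
$13962.6: inside the interval → strictly worse (loss $275.2).
$14057.2: inside the interval → strictly worse (loss $180.6).
$14870.1: above both → same outcome either way.
$13837: inside the interval → strictly worse (loss $400.8).
$14947.1: above both → same outcome either way.
Count: 3.

3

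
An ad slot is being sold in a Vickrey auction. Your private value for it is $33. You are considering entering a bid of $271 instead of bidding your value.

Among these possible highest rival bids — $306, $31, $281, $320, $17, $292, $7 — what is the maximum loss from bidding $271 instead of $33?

$0

$306: same outcome either way → loss $0.
$31: same outcome either way → loss $0.
$281: same outcome either way → loss $0.
$320: same outcome either way → loss $0.
$17: same outcome either way → loss $0.
$292: same outcome either way → loss $0.
$7: same outcome either way → loss $0.
Maximum loss: $0.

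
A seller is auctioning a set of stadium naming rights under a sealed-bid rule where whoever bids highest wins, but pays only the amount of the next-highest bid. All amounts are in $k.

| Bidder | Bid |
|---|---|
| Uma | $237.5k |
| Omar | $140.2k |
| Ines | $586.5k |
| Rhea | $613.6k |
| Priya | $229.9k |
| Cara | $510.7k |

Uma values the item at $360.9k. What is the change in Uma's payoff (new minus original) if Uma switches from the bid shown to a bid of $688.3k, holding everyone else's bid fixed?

The highest bid among the other bidders is $613.6k; Uma's bid doesn't change that.
Original bid $237.5k: Uma is not highest (top rival bid is $613.6k); payoff $0k.
Alternative bid $688.3k: Uma is highest, pays the top rival bid $613.6k; payoff $360.9k − $613.6k = −$252.7k.
Change in payoff = −$252.7k − ($0k) = −$252.7k.

−$252.7k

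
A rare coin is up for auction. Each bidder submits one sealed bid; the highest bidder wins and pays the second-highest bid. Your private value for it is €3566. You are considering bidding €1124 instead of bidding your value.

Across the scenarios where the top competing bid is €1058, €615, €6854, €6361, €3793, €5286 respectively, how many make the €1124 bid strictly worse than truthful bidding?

The deviation hurts exactly when the highest competing bid lies strictly between €1124 and €3566 — underbidding then forfeits a profitable win.
€1058: below both → same outcome either way.
€615: below both → same outcome either way.
€6854: above both → same outcome either way.
€6361: above both → same outcome either way.
€3793: above both → same outcome either way.
€5286: above both → same outcome either way.
Count: 0.

0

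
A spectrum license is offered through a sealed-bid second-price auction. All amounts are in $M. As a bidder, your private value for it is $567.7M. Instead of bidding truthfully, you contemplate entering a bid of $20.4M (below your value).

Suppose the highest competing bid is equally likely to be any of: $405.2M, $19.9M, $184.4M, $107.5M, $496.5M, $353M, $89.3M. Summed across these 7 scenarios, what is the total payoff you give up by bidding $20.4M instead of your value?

The deviation costs you only when the competing bid falls strictly between $20.4M and $567.7M; elsewhere both bids give the same outcome.
$405.2M: truthful payoff $162.5M, deviation payoff $0M → loss $162.5M.
$19.9M: outcomes coincide → loss $0M.
$184.4M: truthful payoff $383.3M, deviation payoff $0M → loss $383.3M.
$107.5M: truthful payoff $460.2M, deviation payoff $0M → loss $460.2M.
$496.5M: truthful payoff $71.2M, deviation payoff $0M → loss $71.2M.
$353M: truthful payoff $214.7M, deviation payoff $0M → loss $214.7M.
$89.3M: truthful payoff $478.4M, deviation payoff $0M → loss $478.4M.
Total loss = $162.5M + $383.3M + $460.2M + $71.2M + $214.7M + $478.4M = $1770.3M.
In a second-price auction your bid sets only whether you win, not what you pay, so bidding your true value is weakly dominant.

$1770.3M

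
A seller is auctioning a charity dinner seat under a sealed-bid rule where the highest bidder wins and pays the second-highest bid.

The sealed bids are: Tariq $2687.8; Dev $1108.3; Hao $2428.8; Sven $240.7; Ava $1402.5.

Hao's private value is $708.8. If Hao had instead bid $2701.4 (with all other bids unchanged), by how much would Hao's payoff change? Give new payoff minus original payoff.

−$1979

The highest bid among the other bidders is $2687.8; Hao's bid doesn't change that.
Original bid $2428.8: Hao is not highest (top rival bid is $2687.8); payoff $0.
Alternative bid $2701.4: Hao is highest, pays the top rival bid $2687.8; payoff $708.8 − $2687.8 = −$1979.
Change in payoff = −$1979 − ($0) = −$1979.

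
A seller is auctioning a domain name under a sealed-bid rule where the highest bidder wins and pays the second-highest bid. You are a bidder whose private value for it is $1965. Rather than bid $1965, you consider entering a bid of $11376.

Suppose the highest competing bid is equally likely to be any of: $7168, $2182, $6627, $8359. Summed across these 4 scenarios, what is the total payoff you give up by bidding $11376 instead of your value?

The deviation costs you only when the competing bid falls strictly between $1965 and $11376; elsewhere both bids give the same outcome.
$7168: truthful payoff $0, deviation payoff −$5203 → loss $5203.
$2182: truthful payoff $0, deviation payoff −$217 → loss $217.
$6627: truthful payoff $0, deviation payoff −$4662 → loss $4662.
$8359: truthful payoff $0, deviation payoff −$6394 → loss $6394.
Total loss = $5203 + $217 + $4662 + $6394 = $16476.

$16476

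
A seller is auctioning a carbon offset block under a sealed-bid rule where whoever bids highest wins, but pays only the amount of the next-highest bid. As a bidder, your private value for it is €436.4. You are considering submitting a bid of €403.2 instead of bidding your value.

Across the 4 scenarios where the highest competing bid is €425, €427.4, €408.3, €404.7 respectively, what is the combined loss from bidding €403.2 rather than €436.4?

€80.2

The deviation costs you only when the competing bid falls strictly between €403.2 and €436.4; elsewhere both bids give the same outcome.
€425: truthful payoff €11.4, deviation payoff €0 → loss €11.4.
€427.4: truthful payoff €9, deviation payoff €0 → loss €9.
€408.3: truthful payoff €28.1, deviation payoff €0 → loss €28.1.
€404.7: truthful payoff €31.7, deviation payoff €0 → loss €31.7.
Total loss = €11.4 + €9 + €28.1 + €31.7 = €80.2.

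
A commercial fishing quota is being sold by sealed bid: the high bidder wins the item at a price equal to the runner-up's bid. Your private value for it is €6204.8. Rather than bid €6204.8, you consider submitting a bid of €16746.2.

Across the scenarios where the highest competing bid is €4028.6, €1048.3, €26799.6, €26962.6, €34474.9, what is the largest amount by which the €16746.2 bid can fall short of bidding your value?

€4028.6: same outcome either way → loss €0.
€1048.3: same outcome either way → loss €0.
€26799.6: same outcome either way → loss €0.
€26962.6: same outcome either way → loss €0.
€34474.9: same outcome either way → loss €0.
Maximum loss: €0.

€0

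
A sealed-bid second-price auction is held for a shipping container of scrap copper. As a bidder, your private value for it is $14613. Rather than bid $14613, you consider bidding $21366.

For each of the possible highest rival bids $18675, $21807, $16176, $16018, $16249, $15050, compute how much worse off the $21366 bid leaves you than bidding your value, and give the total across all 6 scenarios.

$9103

The deviation costs you only when the competing bid falls strictly between $14613 and $21366; elsewhere both bids give the same outcome.
$18675: truthful payoff $0, deviation payoff −$4062 → loss $4062.
$21807: outcomes coincide → loss $0.
$16176: truthful payoff $0, deviation payoff −$1563 → loss $1563.
$16018: truthful payoff $0, deviation payoff −$1405 → loss $1405.
$16249: truthful payoff $0, deviation payoff −$1636 → loss $1636.
$15050: truthful payoff $0, deviation payoff −$437 → loss $437.
Total loss = $4062 + $1563 + $1405 + $1636 + $437 = $9103.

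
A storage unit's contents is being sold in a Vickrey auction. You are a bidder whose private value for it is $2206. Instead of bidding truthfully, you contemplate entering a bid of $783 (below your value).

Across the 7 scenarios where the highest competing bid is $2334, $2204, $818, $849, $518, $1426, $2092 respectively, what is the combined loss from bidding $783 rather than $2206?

$3641

The deviation costs you only when the competing bid falls strictly between $783 and $2206; elsewhere both bids give the same outcome.
$2334: outcomes coincide → loss $0.
$2204: truthful payoff $2, deviation payoff $0 → loss $2.
$818: truthful payoff $1388, deviation payoff $0 → loss $1388.
$849: truthful payoff $1357, deviation payoff $0 → loss $1357.
$518: outcomes coincide → loss $0.
$1426: truthful payoff $780, deviation payoff $0 → loss $780.
$2092: truthful payoff $114, deviation payoff $0 → loss $114.
Total loss = $2 + $1388 + $1357 + $780 + $114 = $3641.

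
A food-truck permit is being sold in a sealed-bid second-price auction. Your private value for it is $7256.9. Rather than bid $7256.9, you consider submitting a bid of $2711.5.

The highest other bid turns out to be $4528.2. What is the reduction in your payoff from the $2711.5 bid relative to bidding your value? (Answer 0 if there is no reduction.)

Bidding your value $7256.9: you win (since $7256.9 > $4528.2) and pay $4528.2. Payoff $2728.7.
Bidding $2711.5: you lose. Payoff $0.
The competing bid $4528.2 lies between your shaded bid and your value, so underbidding forfeits an item you could have won at a profitable price.
Loss from deviating = $2728.7 − ($0) = $2728.7.
In a second-price auction your bid sets only whether you win, not what you pay, so bidding your true value is weakly dominant.

$2728.7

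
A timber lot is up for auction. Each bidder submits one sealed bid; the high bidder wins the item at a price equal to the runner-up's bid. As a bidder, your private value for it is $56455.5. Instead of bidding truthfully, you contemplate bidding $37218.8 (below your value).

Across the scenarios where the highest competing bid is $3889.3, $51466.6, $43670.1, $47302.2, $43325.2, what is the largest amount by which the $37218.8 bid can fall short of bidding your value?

$13130.3

$3889.3: same outcome either way → loss $0.
$51466.6: truthful gives $4988.9, deviation gives $0 → loss $4988.9.
$43670.1: truthful gives $12785.4, deviation gives $0 → loss $12785.4.
$47302.2: truthful gives $9153.3, deviation gives $0 → loss $9153.3.
$43325.2: truthful gives $13130.3, deviation gives $0 → loss $13130.3.
Maximum loss: $13130.3.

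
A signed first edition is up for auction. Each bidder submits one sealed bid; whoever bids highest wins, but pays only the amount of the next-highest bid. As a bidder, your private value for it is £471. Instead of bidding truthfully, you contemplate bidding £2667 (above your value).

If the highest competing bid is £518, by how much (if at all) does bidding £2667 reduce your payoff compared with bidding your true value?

£47

Bidding your value £471: you lose (since £471 < £518). Payoff £0.
Bidding £2667: you win and pay £518. Payoff £471 − £518 = −£47.
The competing bid £518 lies between your value and your inflated bid, so overbidding wins an item priced above your value.
Loss from deviating = £0 − (−£47) = £47.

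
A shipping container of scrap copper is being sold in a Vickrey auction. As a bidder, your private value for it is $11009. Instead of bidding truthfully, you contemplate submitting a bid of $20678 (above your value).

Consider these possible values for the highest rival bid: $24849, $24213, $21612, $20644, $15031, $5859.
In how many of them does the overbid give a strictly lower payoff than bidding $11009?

2

The deviation hurts exactly when the highest competing bid lies strictly between $11009 and $20678 — overbidding then wins at a price above your value.
$24849: above both → same outcome either way.
$24213: above both → same outcome either way.
$21612: above both → same outcome either way.
$20644: inside the interval → strictly worse (loss $9635).
$15031: inside the interval → strictly worse (loss $4022).
$5859: below both → same outcome either way.
Count: 2.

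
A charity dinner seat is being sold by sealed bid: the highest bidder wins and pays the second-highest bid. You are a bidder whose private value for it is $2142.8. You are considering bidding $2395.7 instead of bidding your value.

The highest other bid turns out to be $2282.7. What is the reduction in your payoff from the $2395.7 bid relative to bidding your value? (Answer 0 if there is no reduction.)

$139.9

Bidding your value $2142.8: you lose (since $2142.8 < $2282.7). Payoff $0.
Bidding $2395.7: you win and pay $2282.7. Payoff $2142.8 − $2282.7 = −$139.9.
The competing bid $2282.7 lies between your value and your inflated bid, so overbidding wins an item priced above your value.
Loss from deviating = $0 − (−$139.9) = $139.9.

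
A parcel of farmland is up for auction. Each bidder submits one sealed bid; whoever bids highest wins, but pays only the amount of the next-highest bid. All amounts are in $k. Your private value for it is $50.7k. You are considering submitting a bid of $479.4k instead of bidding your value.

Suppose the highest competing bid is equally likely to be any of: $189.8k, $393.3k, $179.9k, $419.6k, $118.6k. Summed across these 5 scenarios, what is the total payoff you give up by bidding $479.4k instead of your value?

The deviation costs you only when the competing bid falls strictly between $50.7k and $479.4k; elsewhere both bids give the same outcome.
$189.8k: truthful payoff $0k, deviation payoff −$139.1k → loss $139.1k.
$393.3k: truthful payoff $0k, deviation payoff −$342.6k → loss $342.6k.
$179.9k: truthful payoff $0k, deviation payoff −$129.2k → loss $129.2k.
$419.6k: truthful payoff $0k, deviation payoff −$368.9k → loss $368.9k.
$118.6k: truthful payoff $0k, deviation payoff −$67.9k → loss $67.9k.
Total loss = $139.1k + $342.6k + $129.2k + $368.9k + $67.9k = $1047.7k.

$1047.7k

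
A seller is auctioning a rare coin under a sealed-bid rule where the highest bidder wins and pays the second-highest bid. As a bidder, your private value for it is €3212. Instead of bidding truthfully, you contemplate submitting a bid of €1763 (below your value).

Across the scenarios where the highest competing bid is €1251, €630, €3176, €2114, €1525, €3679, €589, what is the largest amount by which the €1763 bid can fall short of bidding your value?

€1251: same outcome either way → loss €0.
€630: same outcome either way → loss €0.
€3176: truthful gives €36, deviation gives €0 → loss €36.
€2114: truthful gives €1098, deviation gives €0 → loss €1098.
€1525: same outcome either way → loss €0.
€3679: same outcome either way → loss €0.
€589: same outcome either way → loss €0.
Maximum loss: €1098.

€1098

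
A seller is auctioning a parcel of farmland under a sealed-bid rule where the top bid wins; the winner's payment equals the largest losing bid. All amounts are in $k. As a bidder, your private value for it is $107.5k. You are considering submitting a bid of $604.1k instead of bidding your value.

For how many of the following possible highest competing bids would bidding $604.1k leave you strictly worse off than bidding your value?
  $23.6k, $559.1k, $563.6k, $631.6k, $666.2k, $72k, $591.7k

3

The deviation hurts exactly when the highest competing bid lies strictly between $107.5k and $604.1k — overbidding then wins at a price above your value.
$23.6k: below both → same outcome either way.
$559.1k: inside the interval → strictly worse (loss $451.6k).
$563.6k: inside the interval → strictly worse (loss $456.1k).
$631.6k: above both → same outcome either way.
$666.2k: above both → same outcome either way.
$72k: below both → same outcome either way.
$591.7k: inside the interval → strictly worse (loss $484.2k).
Count: 3.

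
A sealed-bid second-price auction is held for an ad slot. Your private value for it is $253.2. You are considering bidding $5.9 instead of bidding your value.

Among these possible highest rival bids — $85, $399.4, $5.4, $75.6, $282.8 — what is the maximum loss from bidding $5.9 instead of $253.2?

$177.6

$85: truthful gives $168.2, deviation gives $0 → loss $168.2.
$399.4: same outcome either way → loss $0.
$5.4: same outcome either way → loss $0.
$75.6: truthful gives $177.6, deviation gives $0 → loss $177.6.
$282.8: same outcome either way → loss $0.
Maximum loss: $177.6.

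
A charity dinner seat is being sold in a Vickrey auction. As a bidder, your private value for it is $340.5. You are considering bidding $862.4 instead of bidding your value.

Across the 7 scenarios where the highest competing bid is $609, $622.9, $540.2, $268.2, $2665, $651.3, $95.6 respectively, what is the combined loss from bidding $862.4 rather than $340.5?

$1061.4

The deviation costs you only when the competing bid falls strictly between $340.5 and $862.4; elsewhere both bids give the same outcome.
$609: truthful payoff $0, deviation payoff −$268.5 → loss $268.5.
$622.9: truthful payoff $0, deviation payoff −$282.4 → loss $282.4.
$540.2: truthful payoff $0, deviation payoff −$199.7 → loss $199.7.
$268.2: outcomes coincide → loss $0.
$2665: outcomes coincide → loss $0.
$651.3: truthful payoff $0, deviation payoff −$310.8 → loss $310.8.
$95.6: outcomes coincide → loss $0.
Total loss = $268.5 + $282.4 + $199.7 + $310.8 = $1061.4.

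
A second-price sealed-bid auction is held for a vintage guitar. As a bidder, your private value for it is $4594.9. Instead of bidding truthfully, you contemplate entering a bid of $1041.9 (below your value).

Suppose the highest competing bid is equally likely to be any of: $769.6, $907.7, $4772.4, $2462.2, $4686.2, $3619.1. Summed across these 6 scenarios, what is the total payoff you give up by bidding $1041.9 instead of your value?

The deviation costs you only when the competing bid falls strictly between $1041.9 and $4594.9; elsewhere both bids give the same outcome.
$769.6: outcomes coincide → loss $0.
$907.7: outcomes coincide → loss $0.
$4772.4: outcomes coincide → loss $0.
$2462.2: truthful payoff $2132.7, deviation payoff $0 → loss $2132.7.
$4686.2: outcomes coincide → loss $0.
$3619.1: truthful payoff $975.8, deviation payoff $0 → loss $975.8.
Total loss = $2132.7 + $975.8 = $3108.5.
Truthful bidding weakly dominates here: raising your bid can only win items priced above your value, and lowering it can only forfeit items priced below.

$3108.5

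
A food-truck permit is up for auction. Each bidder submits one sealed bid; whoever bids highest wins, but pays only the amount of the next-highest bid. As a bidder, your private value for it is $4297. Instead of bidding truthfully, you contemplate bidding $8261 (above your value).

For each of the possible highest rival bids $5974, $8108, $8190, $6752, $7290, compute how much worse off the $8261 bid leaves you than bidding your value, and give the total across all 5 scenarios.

The deviation costs you only when the competing bid falls strictly between $4297 and $8261; elsewhere both bids give the same outcome.
$5974: truthful payoff $0, deviation payoff −$1677 → loss $1677.
$8108: truthful payoff $0, deviation payoff −$3811 → loss $3811.
$8190: truthful payoff $0, deviation payoff −$3893 → loss $3893.
$6752: truthful payoff $0, deviation payoff −$2455 → loss $2455.
$7290: truthful payoff $0, deviation payoff −$2993 → loss $2993.
Total loss = $1677 + $3811 + $3893 + $2455 + $2993 = $14829.

$14829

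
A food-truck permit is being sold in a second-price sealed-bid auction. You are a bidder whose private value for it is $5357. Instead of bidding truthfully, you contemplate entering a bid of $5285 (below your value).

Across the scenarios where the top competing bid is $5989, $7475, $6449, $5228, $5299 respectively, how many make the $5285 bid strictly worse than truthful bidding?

The deviation hurts exactly when the highest competing bid lies strictly between $5285 and $5357 — underbidding then forfeits a profitable win.
$5989: above both → same outcome either way.
$7475: above both → same outcome either way.
$6449: above both → same outcome either way.
$5228: below both → same outcome either way.
$5299: inside the interval → strictly worse (loss $58).
Count: 1.

1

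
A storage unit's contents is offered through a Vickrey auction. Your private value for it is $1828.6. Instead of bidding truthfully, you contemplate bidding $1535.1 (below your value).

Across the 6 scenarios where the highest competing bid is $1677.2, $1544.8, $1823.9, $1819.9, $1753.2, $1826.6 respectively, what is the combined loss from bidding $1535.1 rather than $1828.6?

$526

The deviation costs you only when the competing bid falls strictly between $1535.1 and $1828.6; elsewhere both bids give the same outcome.
$1677.2: truthful payoff $151.4, deviation payoff $0 → loss $151.4.
$1544.8: truthful payoff $283.8, deviation payoff $0 → loss $283.8.
$1823.9: truthful payoff $4.7, deviation payoff $0 → loss $4.7.
$1819.9: truthful payoff $8.7, deviation payoff $0 → loss $8.7.
$1753.2: truthful payoff $75.4, deviation payoff $0 → loss $75.4.
$1826.6: truthful payoff $2, deviation payoff $0 → loss $2.
Total loss = $151.4 + $283.8 + $4.7 + $8.7 + $75.4 + $2 = $526.
Because the price is fixed by the runner-up's bid, deviating from your value can only change a good outcome into a bad one — never the reverse.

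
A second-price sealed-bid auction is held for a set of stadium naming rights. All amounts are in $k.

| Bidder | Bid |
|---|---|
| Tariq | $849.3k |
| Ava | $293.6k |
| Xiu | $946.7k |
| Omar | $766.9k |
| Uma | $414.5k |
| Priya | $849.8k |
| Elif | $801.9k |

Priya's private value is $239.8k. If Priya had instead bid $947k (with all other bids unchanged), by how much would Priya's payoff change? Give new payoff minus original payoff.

The highest bid among the other bidders is $946.7k; Priya's bid doesn't change that.
Original bid $849.8k: Priya is not highest (top rival bid is $946.7k); payoff $0k.
Alternative bid $947k: Priya is highest, pays the top rival bid $946.7k; payoff $239.8k − $946.7k = −$706.9k.
Change in payoff = −$706.9k − ($0k) = −$706.9k.

−$706.9k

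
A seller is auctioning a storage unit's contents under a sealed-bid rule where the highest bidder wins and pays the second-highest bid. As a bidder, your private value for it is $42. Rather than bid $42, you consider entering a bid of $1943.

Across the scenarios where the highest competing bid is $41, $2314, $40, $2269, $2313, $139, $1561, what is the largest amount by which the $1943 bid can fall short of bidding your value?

$1519

$41: same outcome either way → loss $0.
$2314: same outcome either way → loss $0.
$40: same outcome either way → loss $0.
$2269: same outcome either way → loss $0.
$2313: same outcome either way → loss $0.
$139: truthful gives $0, deviation gives −$97 → loss $97.
$1561: truthful gives $0, deviation gives −$1519 → loss $1519.
Maximum loss: $1519.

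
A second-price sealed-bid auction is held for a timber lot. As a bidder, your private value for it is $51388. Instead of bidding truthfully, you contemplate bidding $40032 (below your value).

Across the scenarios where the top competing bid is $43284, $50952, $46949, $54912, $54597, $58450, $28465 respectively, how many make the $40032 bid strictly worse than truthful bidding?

3

The deviation hurts exactly when the highest competing bid lies strictly between $40032 and $51388 — underbidding then forfeits a profitable win.
$43284: inside the interval → strictly worse (loss $8104).
$50952: inside the interval → strictly worse (loss $436).
$46949: inside the interval → strictly worse (loss $4439).
$54912: above both → same outcome either way.
$54597: above both → same outcome either way.
$58450: above both → same outcome either way.
$28465: below both → same outcome either way.
Count: 3.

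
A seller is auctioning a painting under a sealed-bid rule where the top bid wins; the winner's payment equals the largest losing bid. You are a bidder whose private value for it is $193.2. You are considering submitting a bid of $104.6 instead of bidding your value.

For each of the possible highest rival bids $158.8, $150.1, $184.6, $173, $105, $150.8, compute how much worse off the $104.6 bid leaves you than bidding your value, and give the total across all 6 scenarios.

The deviation costs you only when the competing bid falls strictly between $104.6 and $193.2; elsewhere both bids give the same outcome.
$158.8: truthful payoff $34.4, deviation payoff $0 → loss $34.4.
$150.1: truthful payoff $43.1, deviation payoff $0 → loss $43.1.
$184.6: truthful payoff $8.6, deviation payoff $0 → loss $8.6.
$173: truthful payoff $20.2, deviation payoff $0 → loss $20.2.
$105: truthful payoff $88.2, deviation payoff $0 → loss $88.2.
$150.8: truthful payoff $42.4, deviation payoff $0 → loss $42.4.
Total loss = $34.4 + $43.1 + $8.6 + $20.2 + $88.2 + $42.4 = $236.9.

$236.9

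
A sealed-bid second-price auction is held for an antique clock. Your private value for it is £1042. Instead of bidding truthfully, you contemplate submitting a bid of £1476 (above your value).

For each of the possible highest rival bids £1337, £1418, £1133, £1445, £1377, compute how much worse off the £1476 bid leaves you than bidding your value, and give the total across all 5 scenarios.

The deviation costs you only when the competing bid falls strictly between £1042 and £1476; elsewhere both bids give the same outcome.
£1337: truthful payoff £0, deviation payoff −£295 → loss £295.
£1418: truthful payoff £0, deviation payoff −£376 → loss £376.
£1133: truthful payoff £0, deviation payoff −£91 → loss £91.
£1445: truthful payoff £0, deviation payoff −£403 → loss £403.
£1377: truthful payoff £0, deviation payoff −£335 → loss £335.
Total loss = £295 + £376 + £91 + £403 + £335 = £1500.

£1500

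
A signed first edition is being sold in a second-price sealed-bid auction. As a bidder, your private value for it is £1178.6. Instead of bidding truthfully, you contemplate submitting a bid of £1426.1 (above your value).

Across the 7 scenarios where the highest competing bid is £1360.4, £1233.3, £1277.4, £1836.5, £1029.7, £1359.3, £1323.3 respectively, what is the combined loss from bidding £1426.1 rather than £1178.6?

£660.7

The deviation costs you only when the competing bid falls strictly between £1178.6 and £1426.1; elsewhere both bids give the same outcome.
£1360.4: truthful payoff £0, deviation payoff −£181.8 → loss £181.8.
£1233.3: truthful payoff £0, deviation payoff −£54.7 → loss £54.7.
£1277.4: truthful payoff £0, deviation payoff −£98.8 → loss £98.8.
£1836.5: outcomes coincide → loss £0.
£1029.7: outcomes coincide → loss £0.
£1359.3: truthful payoff £0, deviation payoff −£180.7 → loss £180.7.
£1323.3: truthful payoff £0, deviation payoff −£144.7 → loss £144.7.
Total loss = £181.8 + £54.7 + £98.8 + £180.7 + £144.7 = £660.7.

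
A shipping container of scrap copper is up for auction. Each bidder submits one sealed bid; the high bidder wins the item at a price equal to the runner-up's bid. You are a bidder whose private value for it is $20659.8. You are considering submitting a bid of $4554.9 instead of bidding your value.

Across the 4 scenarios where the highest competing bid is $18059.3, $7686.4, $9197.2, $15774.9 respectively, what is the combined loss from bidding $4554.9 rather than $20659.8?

The deviation costs you only when the competing bid falls strictly between $4554.9 and $20659.8; elsewhere both bids give the same outcome.
$18059.3: truthful payoff $2600.5, deviation payoff $0 → loss $2600.5.
$7686.4: truthful payoff $12973.4, deviation payoff $0 → loss $12973.4.
$9197.2: truthful payoff $11462.6, deviation payoff $0 → loss $11462.6.
$15774.9: truthful payoff $4884.9, deviation payoff $0 → loss $4884.9.
Total loss = $2600.5 + $12973.4 + $11462.6 + $4884.9 = $31921.4.
Because the price is fixed by the runner-up's bid, deviating from your value can only change a good outcome into a bad one — never the reverse.

$31921.4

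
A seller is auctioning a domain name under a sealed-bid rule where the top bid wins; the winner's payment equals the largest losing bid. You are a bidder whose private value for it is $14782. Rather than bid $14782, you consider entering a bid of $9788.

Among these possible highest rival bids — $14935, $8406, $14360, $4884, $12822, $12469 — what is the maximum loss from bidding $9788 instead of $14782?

$2313

$14935: same outcome either way → loss $0.
$8406: same outcome either way → loss $0.
$14360: truthful gives $422, deviation gives $0 → loss $422.
$4884: same outcome either way → loss $0.
$12822: truthful gives $1960, deviation gives $0 → loss $1960.
$12469: truthful gives $2313, deviation gives $0 → loss $2313.
Maximum loss: $2313.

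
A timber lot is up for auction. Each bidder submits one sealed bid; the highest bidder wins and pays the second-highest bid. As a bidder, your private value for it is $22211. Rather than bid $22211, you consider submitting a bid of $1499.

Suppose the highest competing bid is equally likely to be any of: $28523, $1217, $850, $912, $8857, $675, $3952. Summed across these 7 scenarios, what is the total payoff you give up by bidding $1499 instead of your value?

The deviation costs you only when the competing bid falls strictly between $1499 and $22211; elsewhere both bids give the same outcome.
$28523: outcomes coincide → loss $0.
$1217: outcomes coincide → loss $0.
$850: outcomes coincide → loss $0.
$912: outcomes coincide → loss $0.
$8857: truthful payoff $13354, deviation payoff $0 → loss $13354.
$675: outcomes coincide → loss $0.
$3952: truthful payoff $18259, deviation payoff $0 → loss $18259.
Total loss = $13354 + $18259 = $31613.

$31613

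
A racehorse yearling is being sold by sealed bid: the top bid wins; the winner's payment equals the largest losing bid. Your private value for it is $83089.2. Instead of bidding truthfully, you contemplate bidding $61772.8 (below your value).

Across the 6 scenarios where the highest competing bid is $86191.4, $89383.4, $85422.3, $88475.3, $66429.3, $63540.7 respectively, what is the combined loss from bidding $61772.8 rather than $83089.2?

$36208.4

The deviation costs you only when the competing bid falls strictly between $61772.8 and $83089.2; elsewhere both bids give the same outcome.
$86191.4: outcomes coincide → loss $0.
$89383.4: outcomes coincide → loss $0.
$85422.3: outcomes coincide → loss $0.
$88475.3: outcomes coincide → loss $0.
$66429.3: truthful payoff $16659.9, deviation payoff $0 → loss $16659.9.
$63540.7: truthful payoff $19548.5, deviation payoff $0 → loss $19548.5.
Total loss = $16659.9 + $19548.5 = $36208.4.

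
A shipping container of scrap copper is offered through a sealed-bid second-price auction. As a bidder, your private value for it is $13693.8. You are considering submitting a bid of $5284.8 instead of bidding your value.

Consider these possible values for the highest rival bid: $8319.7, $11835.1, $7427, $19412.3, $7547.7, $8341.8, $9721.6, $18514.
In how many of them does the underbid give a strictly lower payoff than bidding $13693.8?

6

The deviation hurts exactly when the highest competing bid lies strictly between $5284.8 and $13693.8 — underbidding then forfeits a profitable win.
$8319.7: inside the interval → strictly worse (loss $5374.1).
$11835.1: inside the interval → strictly worse (loss $1858.7).
$7427: inside the interval → strictly worse (loss $6266.8).
$19412.3: above both → same outcome either way.
$7547.7: inside the interval → strictly worse (loss $6146.1).
$8341.8: inside the interval → strictly worse (loss $5352).
$9721.6: inside the interval → strictly worse (loss $3972.2).
$18514: above both → same outcome either way.
Count: 6.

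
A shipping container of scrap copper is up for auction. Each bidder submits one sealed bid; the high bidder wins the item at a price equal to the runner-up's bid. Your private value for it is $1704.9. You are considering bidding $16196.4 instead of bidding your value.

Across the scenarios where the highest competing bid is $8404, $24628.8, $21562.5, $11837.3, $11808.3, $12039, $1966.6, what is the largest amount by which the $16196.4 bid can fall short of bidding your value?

$8404: truthful gives $0, deviation gives −$6699.1 → loss $6699.1.
$24628.8: same outcome either way → loss $0.
$21562.5: same outcome either way → loss $0.
$11837.3: truthful gives $0, deviation gives −$10132.4 → loss $10132.4.
$11808.3: truthful gives $0, deviation gives −$10103.4 → loss $10103.4.
$12039: truthful gives $0, deviation gives −$10334.1 → loss $10334.1.
$1966.6: truthful gives $0, deviation gives −$261.7 → loss $261.7.
Maximum loss: $10334.1.

$10334.1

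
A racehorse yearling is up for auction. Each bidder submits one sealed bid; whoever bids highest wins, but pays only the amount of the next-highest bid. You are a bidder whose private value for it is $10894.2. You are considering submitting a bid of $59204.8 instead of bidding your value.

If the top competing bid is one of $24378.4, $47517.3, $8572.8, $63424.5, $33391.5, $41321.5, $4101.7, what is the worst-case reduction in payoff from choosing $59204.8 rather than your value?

$24378.4: truthful gives $0, deviation gives −$13484.2 → loss $13484.2.
$47517.3: truthful gives $0, deviation gives −$36623.1 → loss $36623.1.
$8572.8: same outcome either way → loss $0.
$63424.5: same outcome either way → loss $0.
$33391.5: truthful gives $0, deviation gives −$22497.3 → loss $22497.3.
$41321.5: truthful gives $0, deviation gives −$30427.3 → loss $30427.3.
$4101.7: same outcome either way → loss $0.
Maximum loss: $36623.1.

$36623.1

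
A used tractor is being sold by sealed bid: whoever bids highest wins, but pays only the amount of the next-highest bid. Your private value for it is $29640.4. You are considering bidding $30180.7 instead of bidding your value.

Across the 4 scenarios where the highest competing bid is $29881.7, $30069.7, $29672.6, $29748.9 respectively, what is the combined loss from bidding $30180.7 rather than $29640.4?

The deviation costs you only when the competing bid falls strictly between $29640.4 and $30180.7; elsewhere both bids give the same outcome.
$29881.7: truthful payoff $0, deviation payoff −$241.3 → loss $241.3.
$30069.7: truthful payoff $0, deviation payoff −$429.3 → loss $429.3.
$29672.6: truthful payoff $0, deviation payoff −$32.2 → loss $32.2.
$29748.9: truthful payoff $0, deviation payoff −$108.5 → loss $108.5.
Total loss = $241.3 + $429.3 + $32.2 + $108.5 = $811.3.

$811.3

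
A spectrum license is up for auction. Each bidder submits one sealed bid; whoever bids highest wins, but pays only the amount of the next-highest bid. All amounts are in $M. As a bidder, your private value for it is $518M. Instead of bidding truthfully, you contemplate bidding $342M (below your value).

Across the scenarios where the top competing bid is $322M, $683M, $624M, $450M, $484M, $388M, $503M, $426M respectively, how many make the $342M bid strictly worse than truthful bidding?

5

The deviation hurts exactly when the highest competing bid lies strictly between $342M and $518M — underbidding then forfeits a profitable win.
$322M: below both → same outcome either way.
$683M: above both → same outcome either way.
$624M: above both → same outcome either way.
$450M: inside the interval → strictly worse (loss $68M).
$484M: inside the interval → strictly worse (loss $34M).
$388M: inside the interval → strictly worse (loss $130M).
$503M: inside the interval → strictly worse (loss $15M).
$426M: inside the interval → strictly worse (loss $92M).
Count: 5.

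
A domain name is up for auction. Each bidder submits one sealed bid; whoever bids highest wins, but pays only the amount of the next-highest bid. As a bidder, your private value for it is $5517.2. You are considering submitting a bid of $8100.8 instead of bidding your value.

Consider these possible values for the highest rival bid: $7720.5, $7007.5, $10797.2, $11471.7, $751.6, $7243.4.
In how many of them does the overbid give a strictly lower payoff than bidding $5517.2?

The deviation hurts exactly when the highest competing bid lies strictly between $5517.2 and $8100.8 — overbidding then wins at a price above your value.
$7720.5: inside the interval → strictly worse (loss $2203.3).
$7007.5: inside the interval → strictly worse (loss $1490.3).
$10797.2: above both → same outcome either way.
$11471.7: above both → same outcome either way.
$751.6: below both → same outcome either way.
$7243.4: inside the interval → strictly worse (loss $1726.2).
Count: 3.

3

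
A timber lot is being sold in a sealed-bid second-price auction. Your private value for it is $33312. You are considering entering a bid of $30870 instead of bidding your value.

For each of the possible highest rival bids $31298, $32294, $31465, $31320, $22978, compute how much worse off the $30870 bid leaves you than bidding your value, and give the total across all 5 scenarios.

The deviation costs you only when the competing bid falls strictly between $30870 and $33312; elsewhere both bids give the same outcome.
$31298: truthful payoff $2014, deviation payoff $0 → loss $2014.
$32294: truthful payoff $1018, deviation payoff $0 → loss $1018.
$31465: truthful payoff $1847, deviation payoff $0 → loss $1847.
$31320: truthful payoff $1992, deviation payoff $0 → loss $1992.
$22978: outcomes coincide → loss $0.
Total loss = $2014 + $1018 + $1847 + $1992 = $6871.

$6871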